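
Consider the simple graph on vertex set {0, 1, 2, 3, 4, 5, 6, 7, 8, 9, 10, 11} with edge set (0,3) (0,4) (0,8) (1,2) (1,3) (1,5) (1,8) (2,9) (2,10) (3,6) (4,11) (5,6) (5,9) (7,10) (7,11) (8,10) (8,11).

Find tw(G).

3

A width-3 tree decomposition is:
Bags: B1 = {2, 5, 6, 9}  B2 = {1, 2, 5, 6}  B3 = {1, 2, 3, 6}  B4 = {1, 2, 3, 10}  B5 = {1, 3, 8, 10}  B6 = {0, 3, 8, 10}  B7 = {0, 7, 8, 10}  B8 = {0, 7, 8, 11}  B9 = {0, 4, 7, 11}
Tree: B1–B2, B2–B3, B3–B4, B4–B5, B5–B6, B6–B7, B7–B8, B8–B9
Every bag has size at most 4, so the width is 4 − 1 = 3 and tw(G) ≤ 3. For the lower bound: the 4 vertex sets {5,6,9}, {2}, {1}, {0,3,8,10} are disjoint, each induces a connected subgraph, and every pair is joined by at least one edge of G. Contracting each set to a single vertex therefore yields K_{4} as a minor, and since treewidth is minor-monotone, tw(G) ≥ tw(K_{4}) = 3. Hence tw(G) = 3 exactly.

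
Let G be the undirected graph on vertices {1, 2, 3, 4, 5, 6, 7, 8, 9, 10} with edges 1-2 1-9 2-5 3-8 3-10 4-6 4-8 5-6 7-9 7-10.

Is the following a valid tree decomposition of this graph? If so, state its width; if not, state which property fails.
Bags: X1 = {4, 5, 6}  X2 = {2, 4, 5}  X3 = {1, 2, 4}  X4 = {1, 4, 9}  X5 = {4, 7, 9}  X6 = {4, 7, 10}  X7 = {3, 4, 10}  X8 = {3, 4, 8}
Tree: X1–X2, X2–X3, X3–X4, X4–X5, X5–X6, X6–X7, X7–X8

Checking the three conditions: (i) the bags cover all of {1, 2, 3, 4, 5, 6, 7, 8, 9, 10}; (ii) for each edge, some bag contains both endpoints; (iii) the bags containing any fixed vertex form a subtree. All hold, so the decomposition is valid with width 3 − 1 = 2.

Yes; width 2.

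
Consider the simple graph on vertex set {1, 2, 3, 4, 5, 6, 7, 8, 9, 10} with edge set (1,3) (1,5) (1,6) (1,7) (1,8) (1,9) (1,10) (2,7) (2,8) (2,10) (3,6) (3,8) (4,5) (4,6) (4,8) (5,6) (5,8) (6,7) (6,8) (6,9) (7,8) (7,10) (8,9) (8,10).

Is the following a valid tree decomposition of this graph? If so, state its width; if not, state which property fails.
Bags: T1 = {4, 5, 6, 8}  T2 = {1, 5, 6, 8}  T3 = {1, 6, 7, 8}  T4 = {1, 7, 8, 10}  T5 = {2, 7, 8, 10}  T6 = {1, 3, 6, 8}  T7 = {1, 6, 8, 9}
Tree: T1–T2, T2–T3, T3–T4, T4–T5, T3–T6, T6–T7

Every vertex of G appears in some bag (union = {1, 2, 3, 4, 5, 6, 7, 8, 9, 10}); every edge is covered by a bag; and for each vertex v the set of bags containing v is connected in the bag tree. The decomposition is therefore valid. The largest bag has 4 vertices, so the width is 3.

Yes; width 3.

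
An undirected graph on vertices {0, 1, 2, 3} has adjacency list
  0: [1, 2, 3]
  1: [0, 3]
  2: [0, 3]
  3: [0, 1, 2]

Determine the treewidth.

A width-2 tree decomposition is:
Bags: B1 = {0, 1, 3}  B2 = {0, 2, 3}
Tree: B1–B2
The largest bag has 3 vertices, giving width 2; this decomposition certifies tw(G) ≤ 2. For the lower bound, the 3 vertices {0, 1, 3} are pairwise adjacent, and any tree decomposition puts a clique entirely inside one bag — forcing width ≥ 2. Combining the bounds, tw(G) = 2.

2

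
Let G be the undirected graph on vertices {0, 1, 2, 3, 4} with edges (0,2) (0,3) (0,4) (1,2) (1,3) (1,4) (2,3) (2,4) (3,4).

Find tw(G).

A width-3 tree decomposition is:
Bags: B1 = {1, 2, 3, 4}  B2 = {0, 2, 3, 4}
Tree: B1–B2
Each bag holds 4 vertices, so the decomposition has width 3, which upper-bounds the treewidth. For the lower bound, the 4 vertices {0, 2, 3, 4} are pairwise adjacent, and any tree decomposition puts a clique entirely inside one bag — forcing width ≥ 3. Hence tw(G) = 3 exactly.

3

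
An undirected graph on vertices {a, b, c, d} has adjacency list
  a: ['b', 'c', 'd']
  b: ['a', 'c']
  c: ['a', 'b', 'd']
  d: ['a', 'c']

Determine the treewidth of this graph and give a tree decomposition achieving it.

Treewidth 2.
Bags: B1 = {a, b, c}  B2 = {a, c, d}
Tree: B1–B2

The largest bag has 3 vertices, giving width 2; this decomposition certifies tw(G) ≤ 2. Conversely, {a, c, d} is a clique of size 3, and the vertices of any clique must share a bag in every tree decomposition; so some bag has ≥ 3 vertices and tw(G) ≥ 2. Hence tw(G) = 2 exactly.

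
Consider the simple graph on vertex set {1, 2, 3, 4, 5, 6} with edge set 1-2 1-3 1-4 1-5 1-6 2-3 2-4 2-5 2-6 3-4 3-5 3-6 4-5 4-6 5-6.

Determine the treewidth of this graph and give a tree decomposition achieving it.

A single bag containing all 6 vertices is trivially a valid decomposition of width 5. On the other hand G contains the 6-clique {1, 2, 3, 4, 5, 6}. A clique must lie in a single bag of any decomposition, so no decomposition can have width below 5. The upper and lower bounds meet at 5, so that is the treewidth.

Treewidth 5.
One optimal decomposition is:
Bags: B1 = {1, 2, 3, 4, 5, 6}
Tree: (single bag)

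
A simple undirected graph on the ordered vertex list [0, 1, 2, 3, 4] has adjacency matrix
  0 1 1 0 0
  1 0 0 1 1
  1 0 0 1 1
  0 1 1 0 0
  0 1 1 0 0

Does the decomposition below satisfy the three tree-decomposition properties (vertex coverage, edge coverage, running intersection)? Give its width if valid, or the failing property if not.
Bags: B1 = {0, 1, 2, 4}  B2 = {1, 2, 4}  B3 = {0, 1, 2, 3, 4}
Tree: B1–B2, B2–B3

A tree decomposition must satisfy three properties: every vertex lies in some bag; for every edge, both endpoints lie together in some bag; and for every vertex, the bags containing it form a connected subtree. Here bags containing vertex 0 are not connected in the tree, so the decomposition is invalid.

No — bags containing vertex 0 are not connected in the tree.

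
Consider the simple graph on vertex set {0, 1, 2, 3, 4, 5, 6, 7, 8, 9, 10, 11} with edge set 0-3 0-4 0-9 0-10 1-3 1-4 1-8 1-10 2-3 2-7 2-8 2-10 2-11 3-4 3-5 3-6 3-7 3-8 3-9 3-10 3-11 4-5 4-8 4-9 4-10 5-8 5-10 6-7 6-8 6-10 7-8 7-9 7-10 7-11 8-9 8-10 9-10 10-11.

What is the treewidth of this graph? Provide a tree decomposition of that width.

Treewidth 4.
One such decomposition:
Bags: B1 = {3, 7, 8, 9, 10}  B2 = {3, 6, 7, 8, 10}  B3 = {3, 4, 8, 9, 10}  B4 = {1, 3, 4, 8, 10}  B5 = {2, 3, 7, 8, 10}  B6 = {0, 3, 4, 9, 10}  B7 = {3, 4, 5, 8, 10}  B8 = {2, 3, 7, 10, 11}
Tree: B1–B2, B1–B3, B3–B4, B1–B5, B3–B6, B3–B7, B5–B8

Each bag holds 5 vertices, so the decomposition has width 4, which upper-bounds the treewidth. Conversely, {0, 3, 4, 9, 10} is a clique of size 5, and the vertices of any clique must share a bag in every tree decomposition; so some bag has ≥ 5 vertices and tw(G) ≥ 4. Combining the bounds, tw(G) = 4.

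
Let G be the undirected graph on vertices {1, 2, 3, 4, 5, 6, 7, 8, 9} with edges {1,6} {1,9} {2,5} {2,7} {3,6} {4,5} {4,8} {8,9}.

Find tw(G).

A width-1 tree decomposition is:
Bags: B1 = {3, 6}  B2 = {1, 6}  B3 = {1, 9}  B4 = {8, 9}  B5 = {4, 8}  B6 = {4, 5}  B7 = {2, 5}  B8 = {2, 7}
Tree: B1–B2, B2–B3, B3–B4, B4–B5, B5–B6, B6–B7, B7–B8
Every bag has size at most 2, so the width is 2 − 1 = 1 and tw(G) ≤ 1. Any graph with an edge has treewidth ≥ 1, and G has the edge 3–6. Therefore the treewidth is 1.

1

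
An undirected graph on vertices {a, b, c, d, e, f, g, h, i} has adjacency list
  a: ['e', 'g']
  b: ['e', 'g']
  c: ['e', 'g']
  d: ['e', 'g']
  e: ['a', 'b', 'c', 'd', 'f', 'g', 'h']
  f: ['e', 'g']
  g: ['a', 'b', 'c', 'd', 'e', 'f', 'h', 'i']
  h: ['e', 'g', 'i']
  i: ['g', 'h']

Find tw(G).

2

A width-2 tree decomposition is:
Bags: B1 = {b, e, g}  B2 = {e, f, g}  B3 = {a, e, g}  B4 = {c, e, g}  B5 = {e, g, h}  B6 = {d, e, g}  B7 = {g, h, i}
Tree: B1–B2, B1–B3, B1–B4, B3–B5, B5–B6, B5–B7
Every bag has size at most 3, so the width is 3 − 1 = 2 and tw(G) ≤ 2. On the other hand G contains the 3-clique {d, e, g}. A clique must lie in a single bag of any decomposition, so no decomposition can have width below 2. The upper and lower bounds meet at 2, so that is the treewidth.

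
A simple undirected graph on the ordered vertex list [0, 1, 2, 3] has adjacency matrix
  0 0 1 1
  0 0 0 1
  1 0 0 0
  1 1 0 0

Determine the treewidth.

A width-1 tree decomposition is:
Bags: B1 = {1, 3}  B2 = {0, 3}  B3 = {0, 2}
Tree: B1–B2, B2–B3
Each bag holds 2 vertices, so the decomposition has width 1, which upper-bounds the treewidth. Any graph with an edge has treewidth ≥ 1, and G has the edge 1–3. Hence tw(G) = 1 exactly.

1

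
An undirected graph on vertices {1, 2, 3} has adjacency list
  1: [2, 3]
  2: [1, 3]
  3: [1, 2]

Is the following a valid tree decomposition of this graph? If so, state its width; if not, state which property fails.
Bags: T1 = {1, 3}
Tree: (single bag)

No — vertex 2 appears in no bag.

A tree decomposition must satisfy three properties: every vertex lies in some bag; for every edge, both endpoints lie together in some bag; and for every vertex, the bags containing it form a connected subtree. Here vertex 2 appears in no bag, so the decomposition is invalid.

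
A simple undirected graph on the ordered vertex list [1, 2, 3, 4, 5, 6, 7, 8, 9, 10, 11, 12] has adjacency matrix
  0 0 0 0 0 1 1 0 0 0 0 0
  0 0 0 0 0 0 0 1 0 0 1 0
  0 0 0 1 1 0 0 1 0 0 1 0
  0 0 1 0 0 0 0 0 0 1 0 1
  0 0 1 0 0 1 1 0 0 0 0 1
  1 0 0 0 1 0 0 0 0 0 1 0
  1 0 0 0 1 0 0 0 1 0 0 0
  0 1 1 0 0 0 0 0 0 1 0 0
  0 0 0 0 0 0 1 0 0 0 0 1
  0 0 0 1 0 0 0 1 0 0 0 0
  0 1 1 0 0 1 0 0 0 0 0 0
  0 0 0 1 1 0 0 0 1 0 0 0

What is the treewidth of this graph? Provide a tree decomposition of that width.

Treewidth 3.
Bags: B1 = {1, 6, 7, 9}  B2 = {5, 6, 7, 9}  B3 = {5, 6, 9, 12}  B4 = {5, 6, 11, 12}  B5 = {3, 5, 11, 12}  B6 = {3, 4, 11, 12}  B7 = {2, 3, 4, 11}  B8 = {2, 3, 4, 8}  B9 = {2, 4, 8, 10}
Tree: B1–B2, B2–B3, B3–B4, B4–B5, B5–B6, B6–B7, B7–B8, B8–B9

The largest bag has 4 vertices, giving width 3; this decomposition certifies tw(G) ≤ 3. For the lower bound: the 4 vertex sets {1,7,9}, {6}, {5}, {3,4,11,12} are disjoint, each induces a connected subgraph, and every pair is joined by at least one edge of G. Contracting each set to a single vertex therefore yields K_{4} as a minor, and since treewidth is minor-monotone, tw(G) ≥ tw(K_{4}) = 3. Combining the bounds, tw(G) = 3.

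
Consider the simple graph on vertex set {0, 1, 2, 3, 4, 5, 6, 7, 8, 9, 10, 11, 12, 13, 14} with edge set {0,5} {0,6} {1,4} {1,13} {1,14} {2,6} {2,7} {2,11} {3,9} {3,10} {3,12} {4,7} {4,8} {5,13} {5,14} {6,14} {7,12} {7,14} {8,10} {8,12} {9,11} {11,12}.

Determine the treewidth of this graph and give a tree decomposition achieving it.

Treewidth 3.
One optimal decomposition is:
Bags: B1 = {3, 8, 9, 10}  B2 = {3, 8, 9, 12}  B3 = {8, 9, 11, 12}  B4 = {4, 8, 11, 12}  B5 = {4, 7, 11, 12}  B6 = {2, 4, 7, 11}  B7 = {1, 2, 4, 7}  B8 = {1, 2, 7, 14}  B9 = {1, 2, 6, 14}  B10 = {1, 6, 13, 14}  B11 = {5, 6, 13, 14}  B12 = {0, 5, 6, 13}
Tree: B1–B2, B2–B3, B3–B4, B4–B5, B5–B6, B6–B7, B7–B8, B8–B9, B9–B10, B10–B11, B11–B12

Each bag holds 4 vertices, so the decomposition has width 3, which upper-bounds the treewidth. For the lower bound: the 4 vertex sets {3,9,10}, {8}, {12}, {2,4,7,11} are disjoint, each induces a connected subgraph, and every pair is joined by at least one edge of G. Contracting each set to a single vertex therefore yields K_{4} as a minor, and since treewidth is minor-monotone, tw(G) ≥ tw(K_{4}) = 3. The upper and lower bounds meet at 3, so that is the treewidth.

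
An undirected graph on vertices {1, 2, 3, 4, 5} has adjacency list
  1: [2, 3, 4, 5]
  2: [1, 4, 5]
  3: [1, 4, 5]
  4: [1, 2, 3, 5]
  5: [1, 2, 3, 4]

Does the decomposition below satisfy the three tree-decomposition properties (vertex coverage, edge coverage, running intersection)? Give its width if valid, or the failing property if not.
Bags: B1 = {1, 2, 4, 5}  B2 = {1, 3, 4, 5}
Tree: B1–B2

Vertex coverage: the bags together contain {1, 2, 3, 4, 5}, the full vertex set. Edge coverage: each edge of G has both endpoints in at least one bag. Running intersection: for every vertex, the bags containing it form a connected subtree. All three properties hold, so this is a valid tree decomposition of width max|bag| − 1 = 3, and hence tw(G) ≤ 3.

Yes; width 3.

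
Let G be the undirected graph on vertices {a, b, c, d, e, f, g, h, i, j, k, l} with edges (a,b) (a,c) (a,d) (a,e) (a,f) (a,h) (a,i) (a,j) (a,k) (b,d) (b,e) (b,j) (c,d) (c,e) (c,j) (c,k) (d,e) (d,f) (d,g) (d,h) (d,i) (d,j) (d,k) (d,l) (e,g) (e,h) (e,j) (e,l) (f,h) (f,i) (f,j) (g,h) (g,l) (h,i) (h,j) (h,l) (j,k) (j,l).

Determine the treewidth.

A width-4 tree decomposition is:
Bags: B1 = {a, c, d, e, j}  B2 = {a, c, d, j, k}  B3 = {a, d, e, h, j}  B4 = {a, d, f, h, j}  B5 = {d, e, h, j, l}  B6 = {a, d, f, h, i}  B7 = {a, b, d, e, j}  B8 = {d, e, g, h, l}
Tree: B1–B2, B1–B3, B3–B4, B3–B5, B4–B6, B1–B7, B5–B8
Each bag holds 5 vertices, so the decomposition has width 4, which upper-bounds the treewidth. For the lower bound, the 5 vertices {d, e, g, h, l} are pairwise adjacent, and any tree decomposition puts a clique entirely inside one bag — forcing width ≥ 4. Hence tw(G) = 4 exactly.

4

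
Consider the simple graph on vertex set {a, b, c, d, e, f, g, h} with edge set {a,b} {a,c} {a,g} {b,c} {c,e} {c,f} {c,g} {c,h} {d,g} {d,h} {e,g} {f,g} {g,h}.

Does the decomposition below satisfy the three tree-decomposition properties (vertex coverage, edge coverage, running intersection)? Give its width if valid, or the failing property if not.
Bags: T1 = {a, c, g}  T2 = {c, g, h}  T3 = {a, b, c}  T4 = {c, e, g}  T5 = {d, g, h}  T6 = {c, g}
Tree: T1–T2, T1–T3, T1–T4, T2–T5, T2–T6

No — vertex f appears in no bag.

A tree decomposition must satisfy three properties: every vertex lies in some bag; for every edge, both endpoints lie together in some bag; and for every vertex, the bags containing it form a connected subtree. Here vertex f appears in no bag, so the decomposition is invalid.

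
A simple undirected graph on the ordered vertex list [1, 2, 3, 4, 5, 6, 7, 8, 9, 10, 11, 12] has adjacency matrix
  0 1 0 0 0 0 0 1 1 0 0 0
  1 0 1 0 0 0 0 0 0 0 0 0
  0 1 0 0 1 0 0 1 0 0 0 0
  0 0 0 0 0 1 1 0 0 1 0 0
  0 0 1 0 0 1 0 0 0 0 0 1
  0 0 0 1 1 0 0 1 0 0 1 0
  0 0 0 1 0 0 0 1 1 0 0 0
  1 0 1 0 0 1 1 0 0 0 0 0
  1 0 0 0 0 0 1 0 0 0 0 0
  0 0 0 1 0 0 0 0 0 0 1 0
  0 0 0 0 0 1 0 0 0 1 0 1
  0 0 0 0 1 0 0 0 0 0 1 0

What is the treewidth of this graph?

3

A width-3 tree decomposition is:
Bags: B1 = {4, 10, 11, 12}  B2 = {4, 6, 11, 12}  B3 = {4, 5, 6, 12}  B4 = {4, 5, 6, 7}  B5 = {5, 6, 7, 8}  B6 = {3, 5, 7, 8}  B7 = {3, 7, 8, 9}  B8 = {1, 3, 8, 9}  B9 = {1, 2, 3, 9}
Tree: B1–B2, B2–B3, B3–B4, B4–B5, B5–B6, B6–B7, B7–B8, B8–B9
Every bag has size at most 4, so the width is 4 − 1 = 3 and tw(G) ≤ 3. For the lower bound: the 4 vertex sets {10,11,12}, {4}, {6}, {3,5,7,8} are disjoint, each induces a connected subgraph, and every pair is joined by at least one edge of G. Contracting each set to a single vertex therefore yields K_{4} as a minor, and since treewidth is minor-monotone, tw(G) ≥ tw(K_{4}) = 3. Hence tw(G) = 3 exactly.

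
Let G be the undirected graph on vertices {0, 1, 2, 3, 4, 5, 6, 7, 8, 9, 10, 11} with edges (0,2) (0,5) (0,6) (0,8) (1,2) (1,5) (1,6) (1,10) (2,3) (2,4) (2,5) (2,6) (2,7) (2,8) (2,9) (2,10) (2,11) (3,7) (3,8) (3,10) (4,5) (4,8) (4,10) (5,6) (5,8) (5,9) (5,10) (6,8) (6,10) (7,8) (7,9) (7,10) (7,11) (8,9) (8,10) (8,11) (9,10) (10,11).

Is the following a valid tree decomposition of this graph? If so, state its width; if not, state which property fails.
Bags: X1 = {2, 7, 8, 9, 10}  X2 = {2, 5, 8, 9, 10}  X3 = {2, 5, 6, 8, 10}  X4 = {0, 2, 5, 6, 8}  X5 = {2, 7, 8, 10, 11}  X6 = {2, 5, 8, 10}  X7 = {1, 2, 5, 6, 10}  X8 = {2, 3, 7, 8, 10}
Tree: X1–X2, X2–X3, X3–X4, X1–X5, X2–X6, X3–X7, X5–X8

A tree decomposition must satisfy three properties: every vertex lies in some bag; for every edge, both endpoints lie together in some bag; and for every vertex, the bags containing it form a connected subtree. Here vertex 4 appears in no bag, so the decomposition is invalid.

No — vertex 4 appears in no bag.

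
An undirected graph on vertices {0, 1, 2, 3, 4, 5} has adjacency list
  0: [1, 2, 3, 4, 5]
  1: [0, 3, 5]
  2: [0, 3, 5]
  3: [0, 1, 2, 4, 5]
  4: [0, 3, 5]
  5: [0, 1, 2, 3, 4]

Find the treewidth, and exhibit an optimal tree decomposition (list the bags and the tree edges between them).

Each bag holds 4 vertices, so the decomposition has width 3, which upper-bounds the treewidth. On the other hand G contains the 4-clique {0, 1, 3, 5}. A clique must lie in a single bag of any decomposition, so no decomposition can have width below 3. Hence tw(G) = 3 exactly.

Treewidth 3.
One optimal decomposition is:
Bags: B1 = {0, 2, 3, 5}  B2 = {0, 1, 3, 5}  B3 = {0, 3, 4, 5}
Tree: B1–B2, B2–B3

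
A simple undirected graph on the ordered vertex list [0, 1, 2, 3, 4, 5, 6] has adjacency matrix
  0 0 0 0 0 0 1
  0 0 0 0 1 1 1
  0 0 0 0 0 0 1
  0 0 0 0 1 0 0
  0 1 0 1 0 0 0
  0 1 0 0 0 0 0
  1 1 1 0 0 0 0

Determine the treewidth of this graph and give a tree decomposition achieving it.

The largest bag has 2 vertices, giving width 1; this decomposition certifies tw(G) ≤ 1. Since G has at least one edge (e.g. 1–6), it is not an edgeless graph, so tw(G) ≥ 1. Hence tw(G) = 1 exactly.

Treewidth 1.
One such decomposition:
Bags: B1 = {1, 6}  B2 = {1, 4}  B3 = {2, 6}  B4 = {0, 6}  B5 = {1, 5}  B6 = {3, 4}
Tree: B1–B2, B1–B3, B1–B4, B2–B5, B2–B6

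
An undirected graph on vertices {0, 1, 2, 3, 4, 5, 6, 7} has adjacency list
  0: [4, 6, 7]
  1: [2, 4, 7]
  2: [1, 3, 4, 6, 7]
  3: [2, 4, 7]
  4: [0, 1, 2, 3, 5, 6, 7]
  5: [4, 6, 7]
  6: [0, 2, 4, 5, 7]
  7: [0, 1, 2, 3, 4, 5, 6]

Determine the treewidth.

A width-3 tree decomposition is:
Bags: B1 = {2, 4, 6, 7}  B2 = {4, 5, 6, 7}  B3 = {2, 3, 4, 7}  B4 = {0, 4, 6, 7}  B5 = {1, 2, 4, 7}
Tree: B1–B2, B1–B3, B1–B4, B1–B5
The largest bag has 4 vertices, giving width 3; this decomposition certifies tw(G) ≤ 3. For the lower bound, the 4 vertices {0, 4, 6, 7} are pairwise adjacent, and any tree decomposition puts a clique entirely inside one bag — forcing width ≥ 3. Combining the bounds, tw(G) = 3.

3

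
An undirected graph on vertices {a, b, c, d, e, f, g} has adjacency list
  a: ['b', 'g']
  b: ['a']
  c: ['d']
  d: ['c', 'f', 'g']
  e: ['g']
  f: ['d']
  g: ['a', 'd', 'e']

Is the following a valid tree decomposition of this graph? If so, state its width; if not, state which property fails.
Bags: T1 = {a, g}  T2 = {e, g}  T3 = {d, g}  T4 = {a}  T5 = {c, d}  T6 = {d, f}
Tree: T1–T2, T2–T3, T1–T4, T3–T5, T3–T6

A tree decomposition must satisfy three properties: every vertex lies in some bag; for every edge, both endpoints lie together in some bag; and for every vertex, the bags containing it form a connected subtree. Here vertex b appears in no bag, so the decomposition is invalid.

No — vertex b appears in no bag.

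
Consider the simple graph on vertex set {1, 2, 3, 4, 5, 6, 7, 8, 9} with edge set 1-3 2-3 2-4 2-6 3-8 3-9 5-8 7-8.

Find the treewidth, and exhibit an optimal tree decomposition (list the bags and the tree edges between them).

Each bag holds 2 vertices, so the decomposition has width 1, which upper-bounds the treewidth. Any graph with an edge has treewidth ≥ 1, and G has the edge 6–2. The upper and lower bounds meet at 1, so that is the treewidth.

Treewidth 1.
One optimal decomposition is:
Bags: B1 = {2, 6}  B2 = {2, 3}  B3 = {1, 3}  B4 = {2, 4}  B5 = {3, 8}  B6 = {3, 9}  B7 = {5, 8}  B8 = {7, 8}
Tree: B1–B2, B2–B3, B1–B4, B3–B5, B5–B6, B5–B7, B5–B8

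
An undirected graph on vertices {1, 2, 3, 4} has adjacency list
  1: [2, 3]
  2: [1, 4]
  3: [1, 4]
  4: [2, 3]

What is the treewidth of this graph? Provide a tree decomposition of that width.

Every bag has size at most 3, so the width is 3 − 1 = 2 and tw(G) ≤ 2. Since 4–2–1–3–4 is a cycle in G, G is not acyclic. Forests are exactly the graphs of treewidth ≤ 1, so tw(G) ≥ 2. Therefore the treewidth is 2.

Treewidth 2.
One such decomposition:
Bags: B1 = {1, 2, 4}  B2 = {1, 3, 4}
Tree: B1–B2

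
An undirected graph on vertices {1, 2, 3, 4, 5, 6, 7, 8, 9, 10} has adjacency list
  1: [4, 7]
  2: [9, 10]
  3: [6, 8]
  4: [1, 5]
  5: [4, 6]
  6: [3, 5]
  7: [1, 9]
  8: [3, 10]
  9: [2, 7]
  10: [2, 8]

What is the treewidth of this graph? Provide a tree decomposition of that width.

The largest bag has 3 vertices, giving width 2; this decomposition certifies tw(G) ≤ 2. Since 10–8–3–6–5–4–1–7–9–2–10 is a cycle in G, G is not acyclic. Forests are exactly the graphs of treewidth ≤ 1, so tw(G) ≥ 2. Combining the bounds, tw(G) = 2.

Treewidth 2.
Bags: B1 = {3, 8, 10}  B2 = {3, 6, 10}  B3 = {5, 6, 10}  B4 = {4, 5, 10}  B5 = {1, 4, 10}  B6 = {1, 7, 10}  B7 = {7, 9, 10}  B8 = {2, 9, 10}
Tree: B1–B2, B2–B3, B3–B4, B4–B5, B5–B6, B6–B7, B7–B8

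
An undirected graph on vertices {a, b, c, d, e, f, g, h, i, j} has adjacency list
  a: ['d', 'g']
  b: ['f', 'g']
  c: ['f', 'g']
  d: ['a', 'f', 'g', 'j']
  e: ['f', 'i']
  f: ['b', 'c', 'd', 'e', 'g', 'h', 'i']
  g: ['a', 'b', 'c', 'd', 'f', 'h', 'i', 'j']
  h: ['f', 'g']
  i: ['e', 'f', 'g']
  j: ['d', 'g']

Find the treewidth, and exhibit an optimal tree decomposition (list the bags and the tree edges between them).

Treewidth 2.
One such decomposition:
Bags: B1 = {f, g, i}  B2 = {d, f, g}  B3 = {a, d, g}  B4 = {f, g, h}  B5 = {b, f, g}  B6 = {c, f, g}  B7 = {d, g, j}  B8 = {e, f, i}
Tree: B1–B2, B2–B3, B1–B4, B4–B5, B5–B6, B3–B7, B1–B8

The largest bag has 3 vertices, giving width 2; this decomposition certifies tw(G) ≤ 2. On the other hand G contains the 3-clique {a, d, g}. A clique must lie in a single bag of any decomposition, so no decomposition can have width below 2. The upper and lower bounds meet at 2, so that is the treewidth.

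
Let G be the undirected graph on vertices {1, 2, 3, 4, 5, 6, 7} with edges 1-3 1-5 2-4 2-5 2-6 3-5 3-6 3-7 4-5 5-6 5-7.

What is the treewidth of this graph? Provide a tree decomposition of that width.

The largest bag has 3 vertices, giving width 2; this decomposition certifies tw(G) ≤ 2. For the lower bound, the 3 vertices {2, 4, 5} are pairwise adjacent, and any tree decomposition puts a clique entirely inside one bag — forcing width ≥ 2. The upper and lower bounds meet at 2, so that is the treewidth.

Treewidth 2.
One optimal decomposition is:
Bags: B1 = {2, 5, 6}  B2 = {3, 5, 6}  B3 = {3, 5, 7}  B4 = {2, 4, 5}  B5 = {1, 3, 5}
Tree: B1–B2, B2–B3, B1–B4, B2–B5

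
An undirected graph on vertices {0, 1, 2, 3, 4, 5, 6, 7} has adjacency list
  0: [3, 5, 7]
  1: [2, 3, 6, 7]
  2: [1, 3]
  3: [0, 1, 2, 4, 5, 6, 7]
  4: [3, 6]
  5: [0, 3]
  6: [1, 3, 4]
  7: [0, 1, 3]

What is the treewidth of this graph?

2

A width-2 tree decomposition is:
Bags: B1 = {0, 3, 7}  B2 = {1, 3, 7}  B3 = {1, 2, 3}  B4 = {1, 3, 6}  B5 = {0, 3, 5}  B6 = {3, 4, 6}
Tree: B1–B2, B2–B3, B3–B4, B1–B5, B4–B6
The largest bag has 3 vertices, giving width 2; this decomposition certifies tw(G) ≤ 2. On the other hand G contains the 3-clique {0, 3, 5}. A clique must lie in a single bag of any decomposition, so no decomposition can have width below 2. Combining the bounds, tw(G) = 2.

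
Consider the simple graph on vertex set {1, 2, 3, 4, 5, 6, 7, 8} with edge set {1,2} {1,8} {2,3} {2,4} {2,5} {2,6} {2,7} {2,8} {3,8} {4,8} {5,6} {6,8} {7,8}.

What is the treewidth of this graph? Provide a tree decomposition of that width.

Every bag has size at most 3, so the width is 3 − 1 = 2 and tw(G) ≤ 2. On the other hand G contains the 3-clique {1, 2, 8}. A clique must lie in a single bag of any decomposition, so no decomposition can have width below 2. The upper and lower bounds meet at 2, so that is the treewidth.

Treewidth 2.
One such decomposition:
Bags: B1 = {2, 4, 8}  B2 = {1, 2, 8}  B3 = {2, 3, 8}  B4 = {2, 7, 8}  B5 = {2, 6, 8}  B6 = {2, 5, 6}
Tree: B1–B2, B2–B3, B3–B4, B2–B5, B5–B6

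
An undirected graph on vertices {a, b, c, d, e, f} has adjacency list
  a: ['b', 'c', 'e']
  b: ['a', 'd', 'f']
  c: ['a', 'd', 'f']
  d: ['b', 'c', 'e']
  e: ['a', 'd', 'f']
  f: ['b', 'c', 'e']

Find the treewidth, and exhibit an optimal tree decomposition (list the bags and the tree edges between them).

Every bag has size at most 4, so the width is 4 − 1 = 3 and tw(G) ≤ 3. For the lower bound: the 4 vertex sets {d,e}, {c,f}, {b}, {a} are disjoint, each induces a connected subgraph, and every pair is joined by at least one edge of G. Contracting each set to a single vertex therefore yields K_{4} as a minor, and since treewidth is minor-monotone, tw(G) ≥ tw(K_{4}) = 3. Combining the bounds, tw(G) = 3.

Treewidth 3.
One such decomposition:
Bags: B1 = {b, c, d, e}  B2 = {b, c, e, f}  B3 = {a, b, c, e}
Tree: B1–B2, B2–B3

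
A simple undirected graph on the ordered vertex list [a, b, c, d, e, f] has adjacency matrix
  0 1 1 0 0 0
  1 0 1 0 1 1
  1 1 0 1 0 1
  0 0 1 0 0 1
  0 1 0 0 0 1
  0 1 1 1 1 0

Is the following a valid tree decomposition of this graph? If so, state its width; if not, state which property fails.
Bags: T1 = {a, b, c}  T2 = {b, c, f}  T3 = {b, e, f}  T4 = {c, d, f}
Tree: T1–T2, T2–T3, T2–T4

Checking the three conditions: (i) the bags cover all of {a, b, c, d, e, f}; (ii) for each edge, some bag contains both endpoints; (iii) the bags containing any fixed vertex form a subtree. All hold, so the decomposition is valid with width 3 − 1 = 2.

Yes; width 2.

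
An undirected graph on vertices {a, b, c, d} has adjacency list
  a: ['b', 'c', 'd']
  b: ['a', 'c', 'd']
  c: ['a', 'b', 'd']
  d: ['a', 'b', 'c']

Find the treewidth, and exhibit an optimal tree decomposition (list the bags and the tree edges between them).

With just one bag of size 4, the width is 4 − 1 = 3, so tw(G) ≤ 3. Conversely, {a, b, c, d} is a clique of size 4, and the vertices of any clique must share a bag in every tree decomposition; so some bag has ≥ 4 vertices and tw(G) ≥ 3. The upper and lower bounds meet at 3, so that is the treewidth.

Treewidth 3.
One optimal decomposition is:
Bags: B1 = {a, b, c, d}
Tree: (single bag)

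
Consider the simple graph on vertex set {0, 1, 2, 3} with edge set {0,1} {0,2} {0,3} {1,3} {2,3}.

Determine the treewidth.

A width-2 tree decomposition is:
Bags: B1 = {0, 1, 3}  B2 = {0, 2, 3}
Tree: B1–B2
Each bag holds 3 vertices, so the decomposition has width 2, which upper-bounds the treewidth. For the lower bound, the 3 vertices {0, 1, 3} are pairwise adjacent, and any tree decomposition puts a clique entirely inside one bag — forcing width ≥ 2. Therefore the treewidth is 2.

2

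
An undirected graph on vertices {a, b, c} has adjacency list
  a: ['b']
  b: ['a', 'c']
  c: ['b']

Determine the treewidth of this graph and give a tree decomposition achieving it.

Every bag has size at most 2, so the width is 2 − 1 = 1 and tw(G) ≤ 1. G has an edge, so its treewidth is at least 1. Combining the bounds, tw(G) = 1.

Treewidth 1.
Bags: B1 = {b, c}  B2 = {a, b}
Tree: B1–B2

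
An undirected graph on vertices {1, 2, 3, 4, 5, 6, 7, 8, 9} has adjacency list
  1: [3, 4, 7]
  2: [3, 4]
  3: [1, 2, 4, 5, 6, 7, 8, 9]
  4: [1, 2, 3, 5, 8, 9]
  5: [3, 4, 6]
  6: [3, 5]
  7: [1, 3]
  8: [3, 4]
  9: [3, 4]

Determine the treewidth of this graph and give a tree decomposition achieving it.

Treewidth 2.
One such decomposition:
Bags: B1 = {3, 5, 6}  B2 = {3, 4, 5}  B3 = {1, 3, 4}  B4 = {1, 3, 7}  B5 = {3, 4, 8}  B6 = {2, 3, 4}  B7 = {3, 4, 9}
Tree: B1–B2, B2–B3, B3–B4, B2–B5, B3–B6, B6–B7

Each bag holds 3 vertices, so the decomposition has width 2, which upper-bounds the treewidth. For the lower bound, the 3 vertices {1, 3, 4} are pairwise adjacent, and any tree decomposition puts a clique entirely inside one bag — forcing width ≥ 2. The upper and lower bounds meet at 2, so that is the treewidth.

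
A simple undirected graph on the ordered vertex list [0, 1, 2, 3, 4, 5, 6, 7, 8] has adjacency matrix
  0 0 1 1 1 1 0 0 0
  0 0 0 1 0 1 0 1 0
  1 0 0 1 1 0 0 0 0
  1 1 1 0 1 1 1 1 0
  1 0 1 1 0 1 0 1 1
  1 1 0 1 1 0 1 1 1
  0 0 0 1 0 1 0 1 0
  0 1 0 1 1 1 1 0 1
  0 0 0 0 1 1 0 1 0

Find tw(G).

3

A width-3 tree decomposition is:
Bags: B1 = {3, 4, 5, 7}  B2 = {3, 5, 6, 7}  B3 = {4, 5, 7, 8}  B4 = {1, 3, 5, 7}  B5 = {0, 3, 4, 5}  B6 = {0, 2, 3, 4}
Tree: B1–B2, B1–B3, B2–B4, B1–B5, B5–B6
The largest bag has 4 vertices, giving width 3; this decomposition certifies tw(G) ≤ 3. On the other hand G contains the 4-clique {4, 5, 7, 8}. A clique must lie in a single bag of any decomposition, so no decomposition can have width below 3. The upper and lower bounds meet at 3, so that is the treewidth.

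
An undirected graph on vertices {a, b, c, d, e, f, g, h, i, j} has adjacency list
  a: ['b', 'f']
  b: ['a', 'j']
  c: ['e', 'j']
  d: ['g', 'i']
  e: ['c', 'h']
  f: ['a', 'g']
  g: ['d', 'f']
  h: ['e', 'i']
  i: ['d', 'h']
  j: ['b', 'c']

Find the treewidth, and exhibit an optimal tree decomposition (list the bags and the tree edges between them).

Treewidth 2.
Bags: B1 = {c, e, j}  B2 = {e, h, j}  B3 = {h, i, j}  B4 = {d, i, j}  B5 = {d, g, j}  B6 = {f, g, j}  B7 = {a, f, j}  B8 = {a, b, j}
Tree: B1–B2, B2–B3, B3–B4, B4–B5, B5–B6, B6–B7, B7–B8

Each bag holds 3 vertices, so the decomposition has width 2, which upper-bounds the treewidth. For the lower bound, G contains the cycle j–c–e–h–i–d–g–f–a–b–j, so G is not a forest; only forests have treewidth ≤ 1, hence tw(G) ≥ 2. The upper and lower bounds meet at 2, so that is the treewidth.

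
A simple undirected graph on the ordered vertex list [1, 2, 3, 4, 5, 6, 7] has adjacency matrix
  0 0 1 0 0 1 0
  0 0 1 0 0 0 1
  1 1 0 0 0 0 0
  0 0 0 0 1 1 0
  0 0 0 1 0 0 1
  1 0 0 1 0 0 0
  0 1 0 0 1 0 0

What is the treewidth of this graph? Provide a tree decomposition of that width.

Each bag holds 3 vertices, so the decomposition has width 2, which upper-bounds the treewidth. The edges 6–1–3–2–7–5–4–6 form a cycle, so G is not a tree and its treewidth is at least 2. Therefore the treewidth is 2.

Treewidth 2.
One such decomposition:
Bags: B1 = {1, 3, 6}  B2 = {2, 3, 6}  B3 = {2, 6, 7}  B4 = {5, 6, 7}  B5 = {4, 5, 6}
Tree: B1–B2, B2–B3, B3–B4, B4–B5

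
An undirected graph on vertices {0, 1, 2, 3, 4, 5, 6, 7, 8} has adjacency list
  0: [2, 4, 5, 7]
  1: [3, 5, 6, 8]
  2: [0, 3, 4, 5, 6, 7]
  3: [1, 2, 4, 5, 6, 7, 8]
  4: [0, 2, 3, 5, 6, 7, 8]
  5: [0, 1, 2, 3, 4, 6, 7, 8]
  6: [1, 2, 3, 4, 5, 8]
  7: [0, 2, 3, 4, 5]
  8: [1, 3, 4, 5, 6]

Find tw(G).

4

A width-4 tree decomposition is:
Bags: B1 = {1, 3, 5, 6, 8}  B2 = {3, 4, 5, 6, 8}  B3 = {2, 3, 4, 5, 6}  B4 = {2, 3, 4, 5, 7}  B5 = {0, 2, 4, 5, 7}
Tree: B1–B2, B2–B3, B3–B4, B4–B5
The largest bag has 5 vertices, giving width 4; this decomposition certifies tw(G) ≤ 4. On the other hand G contains the 5-clique {0, 2, 4, 5, 7}. A clique must lie in a single bag of any decomposition, so no decomposition can have width below 4. The upper and lower bounds meet at 4, so that is the treewidth.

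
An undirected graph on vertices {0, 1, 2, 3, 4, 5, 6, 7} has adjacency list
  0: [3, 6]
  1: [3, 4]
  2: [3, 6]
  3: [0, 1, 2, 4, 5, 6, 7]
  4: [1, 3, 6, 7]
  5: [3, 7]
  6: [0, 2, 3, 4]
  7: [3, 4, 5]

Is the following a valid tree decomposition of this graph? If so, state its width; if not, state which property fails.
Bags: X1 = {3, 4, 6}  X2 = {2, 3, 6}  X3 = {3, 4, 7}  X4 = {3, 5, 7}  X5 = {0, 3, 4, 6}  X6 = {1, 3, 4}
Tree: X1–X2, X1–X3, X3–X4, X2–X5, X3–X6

A tree decomposition must satisfy three properties: every vertex lies in some bag; for every edge, both endpoints lie together in some bag; and for every vertex, the bags containing it form a connected subtree. Here bags containing vertex 4 are not connected in the tree, so the decomposition is invalid.

No — bags containing vertex 4 are not connected in the tree.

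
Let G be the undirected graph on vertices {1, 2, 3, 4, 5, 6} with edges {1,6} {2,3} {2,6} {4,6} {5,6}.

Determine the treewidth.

1

A width-1 tree decomposition is:
Bags: B1 = {2, 6}  B2 = {2, 3}  B3 = {1, 6}  B4 = {4, 6}  B5 = {5, 6}
Tree: B1–B2, B1–B3, B1–B4, B1–B5
Every bag has size at most 2, so the width is 2 − 1 = 1 and tw(G) ≤ 1. Since G has at least one edge (e.g. 2–6), it is not an edgeless graph, so tw(G) ≥ 1. Therefore the treewidth is 1.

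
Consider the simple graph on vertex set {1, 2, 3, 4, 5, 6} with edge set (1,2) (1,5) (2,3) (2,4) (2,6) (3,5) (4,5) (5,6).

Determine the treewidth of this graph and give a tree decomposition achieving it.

Treewidth 2.
Bags: B1 = {1, 2, 5}  B2 = {2, 3, 5}  B3 = {2, 4, 5}  B4 = {2, 5, 6}
Tree: B1–B2, B2–B3, B3–B4

Every bag has size at most 3, so the width is 3 − 1 = 2 and tw(G) ≤ 2. The edges 1–2–3–5–1 form a cycle, so G is not a tree and its treewidth is at least 2. Therefore the treewidth is 2.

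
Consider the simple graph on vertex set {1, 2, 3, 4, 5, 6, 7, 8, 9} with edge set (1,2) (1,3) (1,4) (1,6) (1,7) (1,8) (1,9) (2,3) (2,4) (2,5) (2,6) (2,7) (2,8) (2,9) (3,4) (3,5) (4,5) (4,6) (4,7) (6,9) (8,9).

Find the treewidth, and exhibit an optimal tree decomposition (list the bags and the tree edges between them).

Treewidth 3.
One optimal decomposition is:
Bags: B1 = {1, 2, 6, 9}  B2 = {1, 2, 8, 9}  B3 = {1, 2, 4, 6}  B4 = {1, 2, 3, 4}  B5 = {1, 2, 4, 7}  B6 = {2, 3, 4, 5}
Tree: B1–B2, B1–B3, B3–B4, B3–B5, B4–B6

Every bag has size at most 4, so the width is 4 − 1 = 3 and tw(G) ≤ 3. On the other hand G contains the 4-clique {1, 2, 8, 9}. A clique must lie in a single bag of any decomposition, so no decomposition can have width below 3. Combining the bounds, tw(G) = 3.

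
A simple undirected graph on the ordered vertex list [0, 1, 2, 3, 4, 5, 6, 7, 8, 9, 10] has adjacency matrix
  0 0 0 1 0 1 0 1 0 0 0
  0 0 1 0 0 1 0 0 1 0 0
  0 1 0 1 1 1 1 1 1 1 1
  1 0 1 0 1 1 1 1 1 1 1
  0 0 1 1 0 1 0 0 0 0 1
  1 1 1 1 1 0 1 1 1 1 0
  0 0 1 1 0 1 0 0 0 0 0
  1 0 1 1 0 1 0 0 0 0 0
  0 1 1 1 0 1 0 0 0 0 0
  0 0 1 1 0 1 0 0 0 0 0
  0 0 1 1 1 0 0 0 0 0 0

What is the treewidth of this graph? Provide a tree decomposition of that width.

Each bag holds 4 vertices, so the decomposition has width 3, which upper-bounds the treewidth. On the other hand G contains the 4-clique {0, 3, 5, 7}. A clique must lie in a single bag of any decomposition, so no decomposition can have width below 3. Hence tw(G) = 3 exactly.

Treewidth 3.
One such decomposition:
Bags: B1 = {2, 3, 5, 7}  B2 = {2, 3, 5, 8}  B3 = {2, 3, 4, 5}  B4 = {0, 3, 5, 7}  B5 = {2, 3, 5, 6}  B6 = {2, 3, 4, 10}  B7 = {2, 3, 5, 9}  B8 = {1, 2, 5, 8}
Tree: B1–B2, B1–B3, B1–B4, B1–B5, B3–B6, B3–B7, B2–B8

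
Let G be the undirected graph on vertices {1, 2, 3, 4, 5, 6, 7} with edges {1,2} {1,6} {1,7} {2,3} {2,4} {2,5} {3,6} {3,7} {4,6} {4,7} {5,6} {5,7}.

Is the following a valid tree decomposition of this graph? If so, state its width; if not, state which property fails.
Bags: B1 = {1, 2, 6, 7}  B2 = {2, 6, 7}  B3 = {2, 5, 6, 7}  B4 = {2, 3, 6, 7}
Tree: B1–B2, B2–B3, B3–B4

No — vertex 4 appears in no bag.

A tree decomposition must satisfy three properties: every vertex lies in some bag; for every edge, both endpoints lie together in some bag; and for every vertex, the bags containing it form a connected subtree. Here vertex 4 appears in no bag, so the decomposition is invalid.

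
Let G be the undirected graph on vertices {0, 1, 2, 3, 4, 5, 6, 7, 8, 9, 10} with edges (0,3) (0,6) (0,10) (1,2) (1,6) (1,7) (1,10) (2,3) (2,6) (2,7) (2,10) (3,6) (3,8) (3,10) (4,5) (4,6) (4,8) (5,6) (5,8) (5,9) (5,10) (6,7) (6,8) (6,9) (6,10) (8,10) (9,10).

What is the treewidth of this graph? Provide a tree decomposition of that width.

Treewidth 3.
Bags: B1 = {5, 6, 8, 10}  B2 = {3, 6, 8, 10}  B3 = {2, 3, 6, 10}  B4 = {0, 3, 6, 10}  B5 = {4, 5, 6, 8}  B6 = {1, 2, 6, 10}  B7 = {5, 6, 9, 10}  B8 = {1, 2, 6, 7}
Tree: B1–B2, B2–B3, B2–B4, B1–B5, B3–B6, B1–B7, B6–B8

Every bag has size at most 4, so the width is 4 − 1 = 3 and tw(G) ≤ 3. Conversely, {1, 2, 6, 10} is a clique of size 4, and the vertices of any clique must share a bag in every tree decomposition; so some bag has ≥ 4 vertices and tw(G) ≥ 3. Therefore the treewidth is 3.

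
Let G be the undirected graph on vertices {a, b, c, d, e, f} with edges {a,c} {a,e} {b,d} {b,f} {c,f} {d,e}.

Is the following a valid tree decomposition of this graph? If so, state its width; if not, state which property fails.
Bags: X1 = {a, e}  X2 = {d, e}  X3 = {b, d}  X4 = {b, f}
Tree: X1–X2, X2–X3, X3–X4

No — vertex c appears in no bag.

A tree decomposition must satisfy three properties: every vertex lies in some bag; for every edge, both endpoints lie together in some bag; and for every vertex, the bags containing it form a connected subtree. Here vertex c appears in no bag, so the decomposition is invalid.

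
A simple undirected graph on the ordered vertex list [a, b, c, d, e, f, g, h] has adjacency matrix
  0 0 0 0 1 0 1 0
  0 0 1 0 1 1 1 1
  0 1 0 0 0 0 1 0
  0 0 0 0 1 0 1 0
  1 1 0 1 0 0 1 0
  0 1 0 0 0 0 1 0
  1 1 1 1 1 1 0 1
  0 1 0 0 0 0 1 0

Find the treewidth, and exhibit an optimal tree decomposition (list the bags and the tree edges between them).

The largest bag has 3 vertices, giving width 2; this decomposition certifies tw(G) ≤ 2. For the lower bound, the 3 vertices {d, e, g} are pairwise adjacent, and any tree decomposition puts a clique entirely inside one bag — forcing width ≥ 2. Therefore the treewidth is 2.

Treewidth 2.
One optimal decomposition is:
Bags: B1 = {b, e, g}  B2 = {b, c, g}  B3 = {d, e, g}  B4 = {b, f, g}  B5 = {a, e, g}  B6 = {b, g, h}
Tree: B1–B2, B1–B3, B1–B4, B1–B5, B4–B6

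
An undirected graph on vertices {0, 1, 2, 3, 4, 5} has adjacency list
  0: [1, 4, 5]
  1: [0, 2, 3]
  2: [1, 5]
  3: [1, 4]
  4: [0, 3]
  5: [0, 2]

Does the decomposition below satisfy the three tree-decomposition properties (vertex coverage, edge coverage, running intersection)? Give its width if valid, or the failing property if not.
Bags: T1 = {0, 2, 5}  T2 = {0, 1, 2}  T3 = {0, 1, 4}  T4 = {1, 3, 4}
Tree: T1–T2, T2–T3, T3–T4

Yes; width 2.

Vertex coverage: the bags together contain {0, 1, 2, 3, 4, 5}, the full vertex set. Edge coverage: each edge of G has both endpoints in at least one bag. Running intersection: for every vertex, the bags containing it form a connected subtree. All three properties hold, so this is a valid tree decomposition of width max|bag| − 1 = 2, and hence tw(G) ≤ 2.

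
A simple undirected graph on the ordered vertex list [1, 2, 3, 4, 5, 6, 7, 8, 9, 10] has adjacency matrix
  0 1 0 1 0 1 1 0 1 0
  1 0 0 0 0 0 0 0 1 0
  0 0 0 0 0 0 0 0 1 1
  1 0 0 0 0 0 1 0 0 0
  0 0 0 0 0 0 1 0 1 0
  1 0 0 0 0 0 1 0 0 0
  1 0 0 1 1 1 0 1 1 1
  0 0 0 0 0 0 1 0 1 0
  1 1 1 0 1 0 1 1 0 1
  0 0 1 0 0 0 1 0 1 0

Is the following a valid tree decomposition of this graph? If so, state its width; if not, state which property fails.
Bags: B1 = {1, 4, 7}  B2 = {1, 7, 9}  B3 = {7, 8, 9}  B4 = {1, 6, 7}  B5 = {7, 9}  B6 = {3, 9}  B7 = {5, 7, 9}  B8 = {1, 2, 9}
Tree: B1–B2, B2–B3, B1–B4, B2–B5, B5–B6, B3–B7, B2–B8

A tree decomposition must satisfy three properties: every vertex lies in some bag; for every edge, both endpoints lie together in some bag; and for every vertex, the bags containing it form a connected subtree. Here vertex 10 appears in no bag, so the decomposition is invalid.

No — vertex 10 appears in no bag.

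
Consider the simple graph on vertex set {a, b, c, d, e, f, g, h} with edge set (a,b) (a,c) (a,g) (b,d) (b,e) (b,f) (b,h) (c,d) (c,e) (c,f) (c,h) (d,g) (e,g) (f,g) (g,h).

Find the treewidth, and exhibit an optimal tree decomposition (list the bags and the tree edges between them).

Treewidth 3.
One such decomposition:
Bags: B1 = {b, c, f, g}  B2 = {a, b, c, g}  B3 = {b, c, g, h}  B4 = {b, c, d, g}  B5 = {b, c, e, g}
Tree: B1–B2, B2–B3, B3–B4, B4–B5

The largest bag has 4 vertices, giving width 3; this decomposition certifies tw(G) ≤ 3. For the lower bound: the 4 vertex sets {c,f}, {a,g}, {b}, {h} are disjoint, each induces a connected subgraph, and every pair is joined by at least one edge of G. Contracting each set to a single vertex therefore yields K_{4} as a minor, and since treewidth is minor-monotone, tw(G) ≥ tw(K_{4}) = 3. The upper and lower bounds meet at 3, so that is the treewidth.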